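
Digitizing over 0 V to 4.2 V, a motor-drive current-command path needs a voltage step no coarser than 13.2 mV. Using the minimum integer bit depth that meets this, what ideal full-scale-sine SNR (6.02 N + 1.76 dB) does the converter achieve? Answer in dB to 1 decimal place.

55.9 dB

Range is 4.2 V.
Levels needed ≥ 4.2/13.2 mV = 318.2. 2^9 = 512 suffices, so N_min = 9.
SNR = 6.02 × 9 + 1.76 = 55.94 dB.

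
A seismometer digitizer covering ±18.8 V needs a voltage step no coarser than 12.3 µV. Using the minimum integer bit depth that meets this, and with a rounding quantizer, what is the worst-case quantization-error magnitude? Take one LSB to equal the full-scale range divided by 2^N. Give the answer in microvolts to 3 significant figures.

Range = 18.8 − (-18.8) = 37.6 V.
Levels needed ≥ 37.6/12.3 µV = 3.057e6. 2^22 = 4194304 suffices, so N_min = 22.
LSB = 37.6 V / 2^22 = 8.9645 µV.
Max error for round-to-nearest is LSB/2 = 4.48 µV.

4.48 µV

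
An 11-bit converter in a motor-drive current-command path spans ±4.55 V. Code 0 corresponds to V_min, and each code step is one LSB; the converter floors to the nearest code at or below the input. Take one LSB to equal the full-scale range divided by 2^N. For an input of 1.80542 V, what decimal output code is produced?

1430

Range = 4.55 − (-4.55) = 9.1 V. LSB = 9.1 V / 2^11 ≈ 4.443 mV.
(V_in − V_min) × 2^11/range = (1.80542 − (-4.55)) × 2048/9.1 = 1430.319.
Floor → code = 1430.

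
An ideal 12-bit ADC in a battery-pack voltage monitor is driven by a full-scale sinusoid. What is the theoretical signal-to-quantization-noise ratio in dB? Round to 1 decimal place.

74.0 dB

For an ideal N-bit converter with full-scale sine input, SNR = 6.02 N + 1.76 dB. SNR = 6.02 × 12 + 1.76 = 72.24 + 1.76 = 74.00 dB.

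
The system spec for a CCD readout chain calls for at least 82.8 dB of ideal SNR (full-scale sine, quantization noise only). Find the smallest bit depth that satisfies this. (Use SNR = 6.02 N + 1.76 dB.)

14 bits

Solving 6.02 N ≥ 82.8 − 1.76: N ≥ 13.462. Round up → N = 14.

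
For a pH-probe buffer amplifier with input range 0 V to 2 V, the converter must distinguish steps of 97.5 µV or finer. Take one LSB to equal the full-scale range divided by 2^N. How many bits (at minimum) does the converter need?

15 bits

Span = 2 V.
2 V / 97.5 µV = 20510. Since 2^14 = 16384 and 2^15 = 32768, N = 15.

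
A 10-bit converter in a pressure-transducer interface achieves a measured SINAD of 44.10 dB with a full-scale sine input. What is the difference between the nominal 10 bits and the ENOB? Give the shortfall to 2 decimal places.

2.97 bits

N_eff = (44.10 − 1.76)/6.02 = 7.0332 bits.
10 − 7.0332 = 2.97 bits below nominal.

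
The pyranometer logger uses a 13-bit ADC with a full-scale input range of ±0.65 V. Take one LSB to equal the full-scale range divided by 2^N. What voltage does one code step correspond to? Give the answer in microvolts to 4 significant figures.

158.7 µV

The full-scale span is 0.65 − (-0.65) = 1.3 V.
2^13 = 8192 levels.
LSB = 1.3 V ÷ 2^13 = 1.3/8192 V = 158.7 µV.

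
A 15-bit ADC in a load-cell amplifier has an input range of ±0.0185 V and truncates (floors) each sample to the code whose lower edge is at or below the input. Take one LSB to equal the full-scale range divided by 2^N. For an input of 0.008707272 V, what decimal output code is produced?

The full-scale span is 0.0185 − (-0.0185) = 0.037 V. LSB = 0.037 V / 2^15 ≈ 1.129 µV.
V_in − V_min = 0.008707272 − (-0.0185) = 0.027207272 V.
Divide by LSB: 0.027207272 × 32768/0.037 = 24095.3483.
Truncating gives code 24095.

24095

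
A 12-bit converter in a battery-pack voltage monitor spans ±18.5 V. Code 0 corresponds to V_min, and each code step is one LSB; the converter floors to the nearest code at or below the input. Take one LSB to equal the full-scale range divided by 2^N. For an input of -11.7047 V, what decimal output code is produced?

Full-scale range = 18.5 V − (-18.5 V) = 37 V. LSB = 37 V / 2^12 ≈ 9.033 mV.
code = ⌊(V_in − V_min)/LSB⌋ = ⌊(V_in − V_min) × 2^12 / range⌋
     = ⌊(-11.7047 − (-18.5)) × 4096 / 37⌋ = ⌊6.7953 × 4096/37⌋
     = ⌊752.258⌋ = 752.

752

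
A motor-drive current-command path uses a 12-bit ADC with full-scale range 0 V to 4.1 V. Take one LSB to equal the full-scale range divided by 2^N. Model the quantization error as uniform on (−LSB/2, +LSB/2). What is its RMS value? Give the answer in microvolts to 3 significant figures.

289 µV

V_FS = 4.1 V.
LSB = 4.1 V ÷ 2^12 = 4.1/4096 V = 1.0010 mV.
V_rms = LSB/√12 = 1.0010 mV / √12 = 289 µV.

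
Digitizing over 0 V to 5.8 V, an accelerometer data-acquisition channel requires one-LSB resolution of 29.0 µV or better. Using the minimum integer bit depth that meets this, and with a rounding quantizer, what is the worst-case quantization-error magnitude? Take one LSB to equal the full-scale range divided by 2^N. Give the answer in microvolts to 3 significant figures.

11.1 µV

Span = 5.8 V.
Required number of levels: 5.8/29.0 µV = 200000; smallest N with 2^N ≥ that is 18.
LSB = 5.8 V ÷ 2^18 = 5.8/262144 V = 22.125 µV.
Max error for round-to-nearest is LSB/2 = 11.1 µV.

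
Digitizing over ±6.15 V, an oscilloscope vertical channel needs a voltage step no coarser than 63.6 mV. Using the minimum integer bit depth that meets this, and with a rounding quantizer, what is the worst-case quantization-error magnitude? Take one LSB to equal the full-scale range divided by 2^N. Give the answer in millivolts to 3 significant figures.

Range = 6.15 − (-6.15) = 12.3 V.
Required number of levels: 12.3/63.6 mV = 193.40; smallest N with 2^N ≥ that is 8.
LSB = 12.3 V / 2^8 = 48.047 mV.
Max error for round-to-nearest is LSB/2 = 24.0 mV.

24.0 mV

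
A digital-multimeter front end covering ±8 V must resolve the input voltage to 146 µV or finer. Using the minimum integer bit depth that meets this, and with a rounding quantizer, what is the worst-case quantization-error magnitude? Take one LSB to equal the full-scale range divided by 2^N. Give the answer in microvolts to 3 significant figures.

Range = 8 − (-8) = 16 V.
Required number of levels: 16/146 µV = 109590; smallest N with 2^N ≥ that is 17.
Step size = 16/131072 V = 122.07 µV.
|e|_max = LSB/2 = 61.0 µV.

61.0 µV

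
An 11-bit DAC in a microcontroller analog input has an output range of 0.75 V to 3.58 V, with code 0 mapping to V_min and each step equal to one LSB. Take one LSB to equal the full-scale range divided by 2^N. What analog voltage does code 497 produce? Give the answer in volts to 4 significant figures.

1.437 V

Full-scale range = 3.58 V − (0.75 V) = 2.83 V. LSB = 2.83 V / 2^11.
V_out = 0.75 + 497 × (2.83/2048) V
      = 0.75 V + 0.686772 V = 1.43677 V.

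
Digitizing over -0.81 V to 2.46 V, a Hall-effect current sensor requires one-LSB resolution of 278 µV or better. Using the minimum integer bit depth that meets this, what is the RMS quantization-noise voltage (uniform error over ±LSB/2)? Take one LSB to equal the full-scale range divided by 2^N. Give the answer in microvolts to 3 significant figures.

57.6 µV

Full-scale range = 2.46 V − (-0.81 V) = 3.27 V.
Need 2^N ≥ 3.27 V / 278 µV = 11760 → N_min = 14.
LSB = 3.27 V / 2^14 = 199.58 µV.
RMS noise = LSB/√12 = 57.6 µV.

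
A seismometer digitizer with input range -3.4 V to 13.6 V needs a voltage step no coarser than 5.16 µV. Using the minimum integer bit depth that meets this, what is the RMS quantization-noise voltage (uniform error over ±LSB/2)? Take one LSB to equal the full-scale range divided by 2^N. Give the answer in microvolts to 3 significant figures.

Span: 13.6 V − (-3.4 V) = 17 V.
Required number of levels: 17/5.16 µV = 3.2946e6; smallest N with 2^N ≥ that is 22.
LSB = 17 V ÷ 2^22 = 17/4194304 V = 4.0531 µV.
σ_q = LSB/√12 = 4.0531 µV/3.4641 = 1.17 µV.

1.17 µV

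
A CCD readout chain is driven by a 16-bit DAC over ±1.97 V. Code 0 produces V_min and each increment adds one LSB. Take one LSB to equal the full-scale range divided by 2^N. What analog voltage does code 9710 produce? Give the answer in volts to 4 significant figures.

Span: 1.97 V − (-1.97 V) = 3.94 V. LSB = 3.94 V / 2^16.
V_out = -1.97 + 9710 × (3.94/65536) V
      = -1.97 + 0.583762 = -1.38624 V.

-1.386 V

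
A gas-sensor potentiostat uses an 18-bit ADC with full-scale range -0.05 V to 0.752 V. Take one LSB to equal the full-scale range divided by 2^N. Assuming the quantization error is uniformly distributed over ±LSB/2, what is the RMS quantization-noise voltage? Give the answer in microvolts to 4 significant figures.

Full-scale range = 0.752 V − (-0.05 V) = 0.802 V.
LSB = 0.802 V ÷ 2^18 = 0.802/262144 V = 3.05939 µV.
V_rms = LSB/√12 = 3.05939 µV / √12 = 0.8832 µV.

0.8832 µV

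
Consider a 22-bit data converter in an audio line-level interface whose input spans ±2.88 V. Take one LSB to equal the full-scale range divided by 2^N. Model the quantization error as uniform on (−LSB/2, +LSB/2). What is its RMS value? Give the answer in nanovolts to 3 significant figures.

396 nV

Full-scale range = 2.88 V − (-2.88 V) = 5.76 V.
One LSB is 5.76 V / 4194304 = 1.3733 µV.
RMS of a uniform error over width LSB is LSB/√12 = 396 nV.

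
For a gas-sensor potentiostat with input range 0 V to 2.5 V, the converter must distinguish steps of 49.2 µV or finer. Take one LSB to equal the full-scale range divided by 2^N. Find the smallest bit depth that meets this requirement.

Full-scale range = 2.5 V.
Levels needed ≥ 2.5/49.2 µV = 50810. 2^16 = 65536 suffices, so N_min = 16.

16 bits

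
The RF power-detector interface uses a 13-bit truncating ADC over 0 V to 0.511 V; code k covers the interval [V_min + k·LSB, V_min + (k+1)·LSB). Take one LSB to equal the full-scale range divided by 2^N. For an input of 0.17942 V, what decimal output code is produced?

Span = 0.511 V. LSB = 0.511 V / 2^13 ≈ 62.38 µV.
V_in − V_min = 0.17942 − (0) = 0.17942 V.
Divide by LSB: 0.17942 × 8192/0.511 = 2876.3378.
Truncating gives code 2876.

2876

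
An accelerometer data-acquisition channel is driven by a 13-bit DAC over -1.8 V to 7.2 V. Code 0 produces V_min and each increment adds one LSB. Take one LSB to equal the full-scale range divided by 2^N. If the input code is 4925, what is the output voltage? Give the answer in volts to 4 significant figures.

3.611 V

Full-scale range = 7.2 V − (-1.8 V) = 9 V. LSB = 9 V / 2^13.
V_out = V_min + code × LSB = -1.8 V + 4925 × 9 V / 8192
      = -1.8 + 5.41077 = 3.61077 V.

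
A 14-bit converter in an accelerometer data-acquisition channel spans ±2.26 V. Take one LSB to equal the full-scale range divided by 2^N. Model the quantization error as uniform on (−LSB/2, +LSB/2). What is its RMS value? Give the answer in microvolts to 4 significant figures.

Full-scale range = 2.26 V − (-2.26 V) = 4.52 V.
One LSB is 4.52 V / 16384 = 275.879 µV.
V_rms = LSB/√12 = 275.879 µV / √12 = 79.64 µV.

79.64 µV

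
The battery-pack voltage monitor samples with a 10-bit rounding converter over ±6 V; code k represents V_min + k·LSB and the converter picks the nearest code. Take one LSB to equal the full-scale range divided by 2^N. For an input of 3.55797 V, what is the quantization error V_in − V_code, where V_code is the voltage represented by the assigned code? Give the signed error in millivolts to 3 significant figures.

−4.53 mV

Range = 6 − (-6) = 12 V. LSB = 12 V / 2^10 ≈ 11.72 mV.
(V_in − V_min)/LSB = (3.55797 − (-6)) × 1024/12 = 815.6134 → nearest code k = 816.
V_code = V_min + k × range/2^10 = -6 + 816 × 12/1024 = 3.562500000 V.
Error = V_in − V_code = 3.55797 − (3.562500000) = −4.53 mV.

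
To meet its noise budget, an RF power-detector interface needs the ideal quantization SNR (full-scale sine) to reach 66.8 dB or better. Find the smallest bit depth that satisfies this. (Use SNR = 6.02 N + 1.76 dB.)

Solving 6.02 N ≥ 66.8 − 1.76: N ≥ 10.804. Round up → N = 11.

11 bits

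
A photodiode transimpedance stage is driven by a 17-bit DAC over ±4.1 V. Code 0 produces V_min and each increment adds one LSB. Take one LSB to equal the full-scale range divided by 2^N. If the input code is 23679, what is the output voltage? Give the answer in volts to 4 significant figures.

Range = 4.1 − (-4.1) = 8.2 V. LSB = 8.2 V / 2^17.
Output = V_min + (23679/131072) × range = -4.1 + 0.180656 × 8.2 V
      = -4.1 V + 1.48138 V = -2.61862 V.

-2.619 V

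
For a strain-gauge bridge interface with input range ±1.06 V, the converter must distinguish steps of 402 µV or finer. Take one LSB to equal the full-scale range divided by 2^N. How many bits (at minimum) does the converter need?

Range = 1.06 − (-1.06) = 2.12 V.
Levels needed ≥ 2.12/402 µV = 5274. 2^13 = 8192 suffices, so N_min = 13.

13 bits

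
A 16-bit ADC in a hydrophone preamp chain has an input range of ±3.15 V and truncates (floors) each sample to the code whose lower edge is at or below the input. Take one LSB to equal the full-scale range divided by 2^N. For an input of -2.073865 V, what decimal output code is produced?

11194

Span: 3.15 V − (-3.15 V) = 6.3 V. LSB = 6.3 V / 2^16 ≈ 96.13 µV.
code = ⌊(V_in − V_min)/LSB⌋ = ⌊(V_in − V_min) × 2^16 / range⌋
     = ⌊(-2.073865 − (-3.15)) × 65536 / 6.3⌋ = ⌊1.076135 × 65536/6.3⌋
     = ⌊11194.537⌋ = 11194.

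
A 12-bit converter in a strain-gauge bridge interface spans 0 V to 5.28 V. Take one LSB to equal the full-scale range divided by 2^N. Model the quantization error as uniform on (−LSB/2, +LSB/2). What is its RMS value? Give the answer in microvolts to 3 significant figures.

372 µV

Range is 5.28 V.
Step size = 5.28/4096 V = 1.2891 mV.
σ_q = LSB/√12 = 1.2891 mV/3.4641 = 372 µV.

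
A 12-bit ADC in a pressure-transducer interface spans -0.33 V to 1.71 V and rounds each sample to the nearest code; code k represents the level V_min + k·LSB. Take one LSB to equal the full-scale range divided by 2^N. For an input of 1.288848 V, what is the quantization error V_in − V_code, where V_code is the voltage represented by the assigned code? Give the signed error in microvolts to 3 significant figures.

+196 µV

The full-scale span is 1.71 − (-0.33) = 2.04 V. LSB = 2.04 V / 2^12 ≈ 498.0 µV.
(V_in − V_min)/LSB = (1.288848 − (-0.33)) × 4096/2.04 = 3250.3928 → nearest code k = 3250.
V_code = V_min + k × range/2^12 = -0.33 + 3250 × 2.04/4096 = 1.288652344 V.
Error = V_in − V_code = 1.288848 − (1.288652344) = +196 µV.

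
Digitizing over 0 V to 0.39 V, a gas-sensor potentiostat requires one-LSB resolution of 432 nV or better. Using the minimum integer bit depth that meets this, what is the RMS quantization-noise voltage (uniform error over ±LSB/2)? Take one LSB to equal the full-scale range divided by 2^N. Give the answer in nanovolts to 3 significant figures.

107 nV

Full-scale range = 0.39 V.
Need 2^N ≥ 0.39 V / 432 nV = 902800 → N_min = 20.
LSB = 0.39 V / 2^20 = 371.93 nV.
V_rms = LSB/√12 = 107 nV.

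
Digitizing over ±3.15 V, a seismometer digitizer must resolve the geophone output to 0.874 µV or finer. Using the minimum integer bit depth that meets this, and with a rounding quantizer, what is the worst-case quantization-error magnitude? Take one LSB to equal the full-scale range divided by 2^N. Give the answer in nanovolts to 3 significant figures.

376 nV

Range = 3.15 − (-3.15) = 6.3 V.
Required number of levels: 6.3/0.874 µV = 7.2082e6; smallest N with 2^N ≥ that is 23.
Step size = 6.3/8388608 V = 0.75102 µV.
|e|_max = LSB/2 = 376 nV.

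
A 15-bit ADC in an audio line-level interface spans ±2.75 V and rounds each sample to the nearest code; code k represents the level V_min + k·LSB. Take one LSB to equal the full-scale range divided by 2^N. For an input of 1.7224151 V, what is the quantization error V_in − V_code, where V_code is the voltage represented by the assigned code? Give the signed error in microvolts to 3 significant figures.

−27.5 µV

The full-scale span is 2.75 − (-2.75) = 5.5 V. LSB = 5.5 V / 2^15 ≈ 167.8 µV.
(V_in − V_min)/LSB = (1.7224151 − (-2.75)) × 32768/5.5 = 26645.8360 → nearest code k = 26646.
V_code = V_min + k × range/2^15 = -2.75 + 26646 × 5.5/32768 = 1.7224426270 V.
Error = V_in − V_code = 1.7224151 − (1.7224426270) = −27.5 µV.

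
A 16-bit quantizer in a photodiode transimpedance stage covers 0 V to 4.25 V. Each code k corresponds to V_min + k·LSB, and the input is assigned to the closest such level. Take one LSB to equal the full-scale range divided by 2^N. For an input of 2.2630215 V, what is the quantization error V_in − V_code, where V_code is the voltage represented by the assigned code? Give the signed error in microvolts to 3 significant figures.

+21.0 µV

Full-scale range = 4.25 V. LSB = 4.25 V / 2^16 ≈ 64.85 µV.
(2.2630215 − (0)) / LSB = 2.2630215 × 65536/4.25 = 34896.3240. Nearest integer: k = 34896.
V_code = 0 + (34896/65536) × 4.25 = 2.2630004883 V.
e = 2.2630215 − (2.2630004883) = +21.0 µV.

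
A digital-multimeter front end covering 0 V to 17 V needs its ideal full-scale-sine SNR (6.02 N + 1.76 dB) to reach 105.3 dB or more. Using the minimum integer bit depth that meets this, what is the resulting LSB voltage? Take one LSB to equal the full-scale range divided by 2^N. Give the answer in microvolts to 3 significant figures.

Range is 17 V.
Required N = ⌈(105.3 − 1.76)/6.02⌉ = ⌈17.199⌉ = 18.
Step size = 17/262144 V = 64.8 µV.

64.8 µV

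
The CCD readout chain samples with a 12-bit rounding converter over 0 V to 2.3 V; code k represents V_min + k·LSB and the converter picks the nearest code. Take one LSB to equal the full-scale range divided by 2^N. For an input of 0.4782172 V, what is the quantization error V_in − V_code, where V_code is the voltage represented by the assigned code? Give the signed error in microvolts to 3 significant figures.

Full-scale range = 2.3 V. LSB = 2.3 V / 2^12 ≈ 0.5615 mV.
(0.4782172 − (0)) / LSB = 0.4782172 × 4096/2.3 = 851.6425. Nearest integer: k = 852.
V_code = 0 + (852/4096) × 2.3 = 0.4784179688 V.
V_in − V_code = 0.4782172 − (0.4784179688) = −201 µV.

−201 µV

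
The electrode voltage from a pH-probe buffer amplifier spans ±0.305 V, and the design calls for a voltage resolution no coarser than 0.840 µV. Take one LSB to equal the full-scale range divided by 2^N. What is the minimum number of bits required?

Full-scale range = 0.305 V − (-0.305 V) = 0.61 V.
0.61 V / 0.840 µV = 726200. Since 2^19 = 524288 and 2^20 = 1048576, N = 20.

20 bits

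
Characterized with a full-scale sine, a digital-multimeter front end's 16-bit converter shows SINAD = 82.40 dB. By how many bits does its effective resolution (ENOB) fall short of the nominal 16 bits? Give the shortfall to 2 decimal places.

ENOB = (SINAD − 1.76)/6.02 = (82.40 − 1.76)/6.02 = 13.3953 bits.
Lost resolution: 16 − 13.3953 = 2.6047 bits.

2.60 bits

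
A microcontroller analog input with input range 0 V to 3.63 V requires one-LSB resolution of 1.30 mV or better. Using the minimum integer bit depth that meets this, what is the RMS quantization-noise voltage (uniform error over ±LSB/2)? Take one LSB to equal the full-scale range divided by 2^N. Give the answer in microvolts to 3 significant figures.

V_FS = 3.63 V.
Levels needed ≥ 3.63/1.30 mV = 2792. 2^12 = 4096 suffices, so N_min = 12.
LSB = 3.63 V / 2^12 = 0.88623 mV.
V_rms = LSB/√12 = 256 µV.

256 µV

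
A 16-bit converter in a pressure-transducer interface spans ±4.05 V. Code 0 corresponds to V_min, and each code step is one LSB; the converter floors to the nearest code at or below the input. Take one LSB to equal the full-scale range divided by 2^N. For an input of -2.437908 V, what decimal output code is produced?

Full-scale range = 4.05 V − (-4.05 V) = 8.1 V. LSB = 8.1 V / 2^16 ≈ 123.6 µV.
(V_in − V_min) × 2^16/range = (-2.437908 − (-4.05)) × 65536/8.1 = 13043.217.
Floor → code = 13043.

13043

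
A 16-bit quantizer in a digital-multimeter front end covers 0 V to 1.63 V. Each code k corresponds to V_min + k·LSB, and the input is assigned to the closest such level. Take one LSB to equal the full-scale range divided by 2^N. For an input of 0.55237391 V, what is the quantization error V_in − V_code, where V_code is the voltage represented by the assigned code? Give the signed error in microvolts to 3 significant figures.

V_FS = 1.63 V. LSB = 1.63 V / 2^16 ≈ 24.87 µV.
(V_in − V_min)/LSB = (0.55237391 − (0)) × 65536/1.63 = 22208.8200 → nearest code k = 22209.
V_code = V_min + k × range/2^16 = 0 + 22209 × 1.63/65536 = 0.55237838745 V.
V_in − V_code = 0.55237391 − (0.55237838745) = −4.48 µV.

−4.48 µV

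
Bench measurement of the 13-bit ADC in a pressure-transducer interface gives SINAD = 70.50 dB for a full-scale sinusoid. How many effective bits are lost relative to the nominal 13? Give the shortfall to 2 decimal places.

1.58 bits

Effective bits = (70.50 − 1.76)/6.02 = 11.4186.
Shortfall = 13 − 11.4186 = 1.5814 bits.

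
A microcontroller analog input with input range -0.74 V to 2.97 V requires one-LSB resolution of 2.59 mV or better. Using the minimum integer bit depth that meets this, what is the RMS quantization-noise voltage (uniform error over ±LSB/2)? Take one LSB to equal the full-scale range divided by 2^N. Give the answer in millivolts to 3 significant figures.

0.523 mV

Span: 2.97 V − (-0.74 V) = 3.71 V.
3.71 V / 2.59 mV = 1432. Since 2^10 = 1024 and 2^11 = 2048, N = 11.
LSB = 3.71 V / 2^11 = 1.8115 mV.
σ_q = LSB/√12 = 1.8115 mV/3.4641 = 0.523 mV.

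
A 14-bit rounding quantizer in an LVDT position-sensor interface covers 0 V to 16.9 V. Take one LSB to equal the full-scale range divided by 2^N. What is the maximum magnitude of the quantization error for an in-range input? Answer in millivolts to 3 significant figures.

Span = 16.9 V.
LSB = 16.9 V ÷ 2^14 = 16.9/16384 V = 1.0315 mV.
A rounding quantizer has |error| ≤ LSB/2 = 0.516 mV.

0.516 mV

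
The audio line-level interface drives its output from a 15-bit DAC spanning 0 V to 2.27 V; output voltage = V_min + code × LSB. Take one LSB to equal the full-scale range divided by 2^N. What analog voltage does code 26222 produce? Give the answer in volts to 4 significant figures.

1.817 V

Range is 2.27 V. LSB = 2.27 V / 2^15.
Output = V_min + (26222/32768) × range = 0 + 0.800232 × 2.27 V
      = 0 + 1.81653 = 1.81653 V.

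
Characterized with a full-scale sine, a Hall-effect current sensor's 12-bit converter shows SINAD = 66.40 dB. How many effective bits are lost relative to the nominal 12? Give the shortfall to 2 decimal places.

1.26 bits

ENOB = (SINAD − 1.76)/6.02 = (66.40 − 1.76)/6.02 = 10.7375 bits.
Lost resolution: 12 − 10.7375 = 1.2625 bits.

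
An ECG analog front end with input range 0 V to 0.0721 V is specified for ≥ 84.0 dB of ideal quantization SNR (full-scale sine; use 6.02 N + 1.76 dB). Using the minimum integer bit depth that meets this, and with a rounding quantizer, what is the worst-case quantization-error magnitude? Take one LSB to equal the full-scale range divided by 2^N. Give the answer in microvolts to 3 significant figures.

Span = 0.0721 V.
N ≥ (84.0 − 1.76)/6.02 = 13.661 → N_min = 14.
LSB = 0.0721 V / 2^14 = 4.4006 µV.
Max error for round-to-nearest is LSB/2 = 2.20 µV.

2.20 µV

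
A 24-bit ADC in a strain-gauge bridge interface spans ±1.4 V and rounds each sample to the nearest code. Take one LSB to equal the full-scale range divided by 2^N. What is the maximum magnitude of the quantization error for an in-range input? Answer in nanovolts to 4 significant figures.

83.45 nV

Span: 1.4 V − (-1.4 V) = 2.8 V.
LSB = 2.8 V / 2^24 = 166.893 nV.
A rounding quantizer has |error| ≤ LSB/2 = 83.45 nV.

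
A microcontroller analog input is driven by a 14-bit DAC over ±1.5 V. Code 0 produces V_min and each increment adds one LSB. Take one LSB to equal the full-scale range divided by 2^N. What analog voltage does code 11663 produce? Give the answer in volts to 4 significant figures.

Full-scale range = 1.5 V − (-1.5 V) = 3 V. LSB = 3 V / 2^14.
V_out = V_min + code × LSB = -1.5 V + 11663 × 3 V / 16384
      = -1.5 V + 2.13556 V = 0.635559 V.

0.6356 V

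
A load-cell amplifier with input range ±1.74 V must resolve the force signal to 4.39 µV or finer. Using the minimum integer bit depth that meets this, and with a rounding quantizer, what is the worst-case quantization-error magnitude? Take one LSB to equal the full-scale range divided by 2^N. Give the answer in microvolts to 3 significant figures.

Span: 1.74 V − (-1.74 V) = 3.48 V.
Need 2^N ≥ 3.48 V / 4.39 µV = 792700 → N_min = 20.
LSB = 3.48 V / 2^20 = 3.3188 µV.
Half an LSB is 1.66 µV.

1.66 µV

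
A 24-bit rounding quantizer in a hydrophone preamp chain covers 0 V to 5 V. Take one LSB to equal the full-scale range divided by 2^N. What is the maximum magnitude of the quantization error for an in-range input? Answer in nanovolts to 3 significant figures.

Range is 5 V.
LSB = 5 V / 2^24 = 298.02 nV.
Worst-case error for round-to-nearest is half an LSB: 149 nV.

149 nV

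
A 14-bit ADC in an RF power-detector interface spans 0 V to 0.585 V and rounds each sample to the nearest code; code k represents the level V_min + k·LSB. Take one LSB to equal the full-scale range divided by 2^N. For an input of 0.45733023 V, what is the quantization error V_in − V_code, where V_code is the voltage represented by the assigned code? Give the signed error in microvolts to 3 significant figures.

+13.3 µV

V_FS = 0.585 V. LSB = 0.585 V / 2^14 ≈ 35.71 µV.
(V_in − V_min)/LSB = (0.45733023 − (0)) × 16384/0.585 = 12808.3735 → nearest code k = 12808.
V_code = V_min + k × range/2^14 = 0 + 12808 × 0.585/16384 = 0.45731689453 V.
e = 0.45733023 − (0.45731689453) = +13.3 µV.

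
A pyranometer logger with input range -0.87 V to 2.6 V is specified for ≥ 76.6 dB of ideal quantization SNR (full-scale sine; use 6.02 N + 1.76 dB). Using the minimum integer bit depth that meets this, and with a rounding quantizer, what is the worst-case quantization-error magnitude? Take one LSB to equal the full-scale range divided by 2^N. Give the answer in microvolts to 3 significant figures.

Full-scale range = 2.6 V − (-0.87 V) = 3.47 V.
6.02 N + 1.76 ≥ 76.6 gives N ≥ 12.432, so the minimum integer is 13.
LSB = 3.47 V ÷ 2^13 = 3.47/8192 V = 423.58 µV.
Half an LSB is 212 µV.

212 µV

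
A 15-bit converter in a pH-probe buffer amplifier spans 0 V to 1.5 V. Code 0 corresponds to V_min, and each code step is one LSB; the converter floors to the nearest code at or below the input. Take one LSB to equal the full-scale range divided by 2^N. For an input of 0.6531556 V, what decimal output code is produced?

Span = 1.5 V. LSB = 1.5 V / 2^15 ≈ 45.78 µV.
code = ⌊(V_in − V_min)/LSB⌋ = ⌊(V_in − V_min) × 2^15 / range⌋
     = ⌊(0.6531556 − (0)) × 32768 / 1.5⌋ = ⌊0.6531556 × 32768/1.5⌋
     = ⌊14268.402⌋ = 14268.

14268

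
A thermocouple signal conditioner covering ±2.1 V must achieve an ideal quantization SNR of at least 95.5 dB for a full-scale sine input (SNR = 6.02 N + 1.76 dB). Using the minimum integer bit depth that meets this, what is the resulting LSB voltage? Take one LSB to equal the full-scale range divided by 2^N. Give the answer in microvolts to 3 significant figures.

64.1 µV

Full-scale range = 2.1 V − (-2.1 V) = 4.2 V.
Required N = ⌈(95.5 − 1.76)/6.02⌉ = ⌈15.571⌉ = 16.
Step size = 4.2/65536 V = 64.1 µV.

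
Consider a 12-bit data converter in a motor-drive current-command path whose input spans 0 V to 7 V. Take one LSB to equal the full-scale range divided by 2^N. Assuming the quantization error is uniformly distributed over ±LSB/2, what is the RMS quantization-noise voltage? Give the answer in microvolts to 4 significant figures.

Span = 7 V.
Step size = 7/4096 V = 1.70898 mV.
RMS of a uniform error over width LSB is LSB/√12 = 493.3 µV.

493.3 µV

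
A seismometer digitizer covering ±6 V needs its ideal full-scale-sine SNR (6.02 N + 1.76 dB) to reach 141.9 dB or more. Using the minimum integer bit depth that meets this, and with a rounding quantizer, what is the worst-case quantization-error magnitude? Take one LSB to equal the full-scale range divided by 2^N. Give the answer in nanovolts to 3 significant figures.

The full-scale span is 6 − (-6) = 12 V.
Required N = ⌈(141.9 − 1.76)/6.02⌉ = ⌈23.279⌉ = 24.
One LSB is 12 V / 16777216 = 0.71526 µV.
|e|_max = LSB/2 = 358 nV.

358 nV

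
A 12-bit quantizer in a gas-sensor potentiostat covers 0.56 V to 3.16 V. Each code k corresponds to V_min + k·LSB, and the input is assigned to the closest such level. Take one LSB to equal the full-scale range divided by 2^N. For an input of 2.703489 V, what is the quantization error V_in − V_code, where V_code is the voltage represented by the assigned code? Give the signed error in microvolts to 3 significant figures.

−115 µV

Full-scale range = 3.16 V − (0.56 V) = 2.6 V. LSB = 2.6 V / 2^12 ≈ 0.6348 mV.
Position in LSBs: (2.703489 − (0.56)) × 4096/2.6 = 3376.8196; rounding gives k = 3377.
Reconstructed level: 0.56 + 3377 × 2.6/4096 V = 2.703603516 V.
e = 2.703489 − (2.703603516) = −115 µV.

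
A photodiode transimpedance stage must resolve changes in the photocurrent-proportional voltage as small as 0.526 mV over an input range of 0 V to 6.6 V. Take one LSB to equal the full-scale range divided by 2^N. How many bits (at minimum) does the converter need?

14 bits

Full-scale range = 6.6 V.
6.6 V / 0.526 mV = 12550. Since 2^13 = 8192 and 2^14 = 16384, N = 14.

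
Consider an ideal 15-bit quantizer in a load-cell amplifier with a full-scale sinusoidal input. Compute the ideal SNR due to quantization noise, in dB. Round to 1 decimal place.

92.1 dB

Ideal quantization SNR: 6.02 × 15 + 1.76 dB = 92.1 dB.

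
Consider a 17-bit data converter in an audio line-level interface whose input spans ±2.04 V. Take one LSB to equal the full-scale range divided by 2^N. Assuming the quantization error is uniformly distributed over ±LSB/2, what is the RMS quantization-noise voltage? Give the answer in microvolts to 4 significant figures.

8.986 µV

Span: 2.04 V − (-2.04 V) = 4.08 V.
LSB = 4.08 V / 2^17 = 31.1279 µV.
σ_q = LSB/√12 = 31.1279 µV/3.4641 = 8.986 µV.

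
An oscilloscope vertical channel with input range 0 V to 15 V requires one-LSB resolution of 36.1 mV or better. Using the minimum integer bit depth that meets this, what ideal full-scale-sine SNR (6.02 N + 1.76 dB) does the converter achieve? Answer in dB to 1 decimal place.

55.9 dB

V_FS = 15 V.
Levels needed ≥ 15/36.1 mV = 415.5. 2^9 = 512 suffices, so N_min = 9.
SNR = 6.02 × 9 + 1.76 = 55.94 dB.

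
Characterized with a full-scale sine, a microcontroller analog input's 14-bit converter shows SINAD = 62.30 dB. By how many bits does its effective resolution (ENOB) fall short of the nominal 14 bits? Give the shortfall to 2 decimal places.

3.94 bits

Effective bits = (62.30 − 1.76)/6.02 = 10.0565.
Shortfall = 14 − 10.0565 = 3.9435 bits.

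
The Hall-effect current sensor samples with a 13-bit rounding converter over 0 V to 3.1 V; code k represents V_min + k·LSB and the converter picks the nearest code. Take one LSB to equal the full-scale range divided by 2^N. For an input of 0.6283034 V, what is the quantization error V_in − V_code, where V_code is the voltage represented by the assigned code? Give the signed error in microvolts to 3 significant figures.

Full-scale range = 3.1 V. LSB = 3.1 V / 2^13 ≈ 378.4 µV.
Position in LSBs: (0.6283034 − (0)) × 8192/3.1 = 1660.3424; rounding gives k = 1660.
V_code = V_min + k × range/2^13 = 0 + 1660 × 3.1/8192 = 0.6281738281 V.
Error = V_in − V_code = 0.6283034 − (0.6281738281) = +130 µV.

+130 µV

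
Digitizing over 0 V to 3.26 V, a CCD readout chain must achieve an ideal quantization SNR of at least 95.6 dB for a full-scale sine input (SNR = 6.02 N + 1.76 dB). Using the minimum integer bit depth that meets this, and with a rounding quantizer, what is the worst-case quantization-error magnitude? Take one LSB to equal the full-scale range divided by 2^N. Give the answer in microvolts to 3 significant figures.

V_FS = 3.26 V.
6.02 N + 1.76 ≥ 95.6 gives N ≥ 15.588, so the minimum integer is 16.
One LSB is 3.26 V / 65536 = 49.744 µV.
|e|_max = LSB/2 = 24.9 µV.

24.9 µV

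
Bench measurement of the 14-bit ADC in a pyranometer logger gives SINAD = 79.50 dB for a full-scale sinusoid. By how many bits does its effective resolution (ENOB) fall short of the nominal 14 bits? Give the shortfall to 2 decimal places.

1.09 bits

Effective bits = (79.50 − 1.76)/6.02 = 12.9136.
Shortfall = 14 − 12.9136 = 1.0864 bits.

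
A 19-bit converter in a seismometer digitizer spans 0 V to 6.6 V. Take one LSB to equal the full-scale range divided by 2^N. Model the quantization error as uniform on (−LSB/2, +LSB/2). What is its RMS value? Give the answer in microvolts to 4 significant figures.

3.634 µV

Span = 6.6 V.
Step size = 6.6/524288 V = 12.5885 µV.
σ_q = LSB/√12 = 12.5885 µV/3.4641 = 3.634 µV.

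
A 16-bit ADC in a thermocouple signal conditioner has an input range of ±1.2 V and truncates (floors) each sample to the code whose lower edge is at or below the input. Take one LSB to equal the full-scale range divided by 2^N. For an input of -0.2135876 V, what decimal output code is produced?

Span: 1.2 V − (-1.2 V) = 2.4 V. LSB = 2.4 V / 2^16 ≈ 36.62 µV.
(V_in − V_min) × 2^16/range = (-0.2135876 − (-1.2)) × 65536/2.4 = 26935.635.
Floor → code = 26935.

26935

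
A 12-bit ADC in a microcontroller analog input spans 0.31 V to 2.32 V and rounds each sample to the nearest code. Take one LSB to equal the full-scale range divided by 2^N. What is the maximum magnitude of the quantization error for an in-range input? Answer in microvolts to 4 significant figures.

Range = 2.32 − (0.31) = 2.01 V.
Step size = 2.01/4096 V = 490.723 µV.
|e|_max = LSB/2 = 245.4 µV.

245.4 µV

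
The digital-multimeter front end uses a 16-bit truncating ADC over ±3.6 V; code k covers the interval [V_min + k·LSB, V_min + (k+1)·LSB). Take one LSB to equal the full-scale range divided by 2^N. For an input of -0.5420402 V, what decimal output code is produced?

Range = 3.6 − (-3.6) = 7.2 V. LSB = 7.2 V / 2^16 ≈ 109.9 µV.
code = ⌊(V_in − V_min)/LSB⌋ = ⌊(V_in − V_min) × 2^16 / range⌋
     = ⌊(-0.5420402 − (-3.6)) × 65536 / 7.2⌋ = ⌊3.0579598 × 65536/7.2⌋
     = ⌊27834.230⌋ = 27834.

27834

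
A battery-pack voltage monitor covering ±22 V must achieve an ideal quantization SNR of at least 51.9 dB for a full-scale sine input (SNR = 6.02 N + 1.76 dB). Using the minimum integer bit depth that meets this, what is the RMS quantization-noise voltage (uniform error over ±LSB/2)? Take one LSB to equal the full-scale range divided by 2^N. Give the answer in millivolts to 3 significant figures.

24.8 mV

Full-scale range = 22 V − (-22 V) = 44 V.
6.02 N + 1.76 ≥ 51.9 gives N ≥ 8.329, so the minimum integer is 9.
LSB = 44 V ÷ 2^9 = 44/512 V = 85.938 mV.
V_rms = LSB/√12 = 24.8 mV.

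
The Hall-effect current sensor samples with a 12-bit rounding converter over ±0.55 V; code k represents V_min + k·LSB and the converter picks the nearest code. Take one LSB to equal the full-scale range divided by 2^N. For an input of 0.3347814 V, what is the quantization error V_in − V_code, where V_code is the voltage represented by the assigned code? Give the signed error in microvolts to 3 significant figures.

Range = 0.55 − (-0.55) = 1.1 V. LSB = 1.1 V / 2^12 ≈ 268.6 µV.
Position in LSBs: (0.3347814 − (-0.55)) × 4096/1.1 = 3294.6042; rounding gives k = 3295.
Reconstructed level: -0.55 + 3295 × 1.1/4096 V = 0.3348876953 V.
e = 0.3347814 − (0.3348876953) = −106 µV.

−106 µV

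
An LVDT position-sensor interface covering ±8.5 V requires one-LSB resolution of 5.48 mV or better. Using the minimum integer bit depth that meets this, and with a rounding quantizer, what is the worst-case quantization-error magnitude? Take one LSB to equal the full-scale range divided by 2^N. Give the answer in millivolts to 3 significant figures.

2.08 mV

Span: 8.5 V − (-8.5 V) = 17 V.
Need 2^N ≥ 17 V / 5.48 mV = 3102 → N_min = 12.
LSB = 17 V / 2^12 = 4.1504 mV.
Max error for round-to-nearest is LSB/2 = 2.08 mV.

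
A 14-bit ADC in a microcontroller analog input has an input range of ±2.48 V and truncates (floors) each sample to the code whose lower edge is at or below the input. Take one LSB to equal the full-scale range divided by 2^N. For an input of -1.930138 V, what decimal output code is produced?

The full-scale span is 2.48 − (-2.48) = 4.96 V. LSB = 4.96 V / 2^14 ≈ 302.7 µV.
(V_in − V_min) × 2^14/range = (-1.930138 − (-2.48)) × 16384/4.96 = 1816.318.
Floor → code = 1816.

1816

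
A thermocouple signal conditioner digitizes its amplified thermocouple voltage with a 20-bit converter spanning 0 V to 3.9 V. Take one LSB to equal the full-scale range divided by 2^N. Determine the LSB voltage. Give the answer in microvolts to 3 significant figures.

3.72 µV

Range is 3.9 V.
There are 2^20 = 1048576 steps.
LSB = 3.9 V / 2^20 = 3.72 µV.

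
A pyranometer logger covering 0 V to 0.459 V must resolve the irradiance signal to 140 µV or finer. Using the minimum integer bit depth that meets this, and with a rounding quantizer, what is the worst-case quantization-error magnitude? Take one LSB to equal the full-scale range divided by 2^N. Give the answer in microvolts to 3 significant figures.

Full-scale range = 0.459 V.
Required number of levels: 0.459/140 µV = 3278.6; smallest N with 2^N ≥ that is 12.
LSB = 0.459 V ÷ 2^12 = 0.459/4096 V = 112.06 µV.
|e|_max = LSB/2 = 56.0 µV.

56.0 µV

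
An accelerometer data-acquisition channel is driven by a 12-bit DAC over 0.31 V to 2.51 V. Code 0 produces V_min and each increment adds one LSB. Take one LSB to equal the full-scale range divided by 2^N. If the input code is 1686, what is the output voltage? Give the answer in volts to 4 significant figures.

Range = 2.51 − (0.31) = 2.2 V. LSB = 2.2 V / 2^12.
V_out = 0.31 + 1686 × (2.2/4096) V
      = 0.31 V + 0.905566 V = 1.21557 V.

1.216 V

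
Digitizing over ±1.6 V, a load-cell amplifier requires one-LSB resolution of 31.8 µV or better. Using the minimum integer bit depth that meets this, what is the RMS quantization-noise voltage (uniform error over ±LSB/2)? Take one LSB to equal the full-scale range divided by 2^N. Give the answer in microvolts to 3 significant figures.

7.05 µV

Full-scale range = 1.6 V − (-1.6 V) = 3.2 V.
Need 2^N ≥ 3.2 V / 31.8 µV = 100600 → N_min = 17.
LSB = 3.2 V ÷ 2^17 = 3.2/131072 V = 24.414 µV.
V_rms = LSB/√12 = 7.05 µV.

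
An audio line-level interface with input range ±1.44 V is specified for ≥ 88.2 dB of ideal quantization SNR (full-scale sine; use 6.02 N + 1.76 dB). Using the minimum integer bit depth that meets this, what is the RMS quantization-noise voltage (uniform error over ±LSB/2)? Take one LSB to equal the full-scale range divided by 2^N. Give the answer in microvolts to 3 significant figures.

25.4 µV

Span: 1.44 V − (-1.44 V) = 2.88 V.
Solving 6.02 N ≥ 88.2 − 1.76: N ≥ 14.359. Round up → N = 15.
LSB = 2.88 V ÷ 2^15 = 2.88/32768 V = 87.891 µV.
V_rms = LSB/√12 = 25.4 µV.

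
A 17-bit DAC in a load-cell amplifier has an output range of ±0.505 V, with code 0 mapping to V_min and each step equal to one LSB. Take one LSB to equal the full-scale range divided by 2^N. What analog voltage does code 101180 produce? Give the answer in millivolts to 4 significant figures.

274.7 mV

The full-scale span is 0.505 − (-0.505) = 1.01 V. LSB = 1.01 V / 2^17.
Output = V_min + (101180/131072) × range = -0.505 + 0.771942 × 1.01 V
      = -0.505 V + 0.779662 V = 0.274662 V.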